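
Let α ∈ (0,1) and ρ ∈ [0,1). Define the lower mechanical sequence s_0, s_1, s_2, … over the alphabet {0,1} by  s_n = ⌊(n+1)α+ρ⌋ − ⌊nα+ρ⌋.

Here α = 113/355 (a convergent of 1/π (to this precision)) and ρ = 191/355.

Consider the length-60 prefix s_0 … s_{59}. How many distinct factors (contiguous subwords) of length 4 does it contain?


5

t_n = ⌊(n·113+191)/355⌋ for n = 0 … 60:
  n=0…9: ⌊191/355⌋=0 ⌊304/355⌋=0 ⌊417/355⌋=1 ⌊530/355⌋=1 ⌊643/355⌋=1 ⌊756/355⌋=2 ⌊869/355⌋=2 ⌊982/355⌋=2 ⌊1095/355⌋=3 ⌊1208/355⌋=3
  n=10…19: ⌊1321/355⌋=3 ⌊1434/355⌋=4 ⌊1547/355⌋=4 ⌊1660/355⌋=4 ⌊1773/355⌋=4 ⌊1886/355⌋=5 ⌊1999/355⌋=5 ⌊2112/355⌋=5 ⌊2225/355⌋=6 ⌊2338/355⌋=6
  n=20…29: ⌊2451/355⌋=6 ⌊2564/355⌋=7 ⌊2677/355⌋=7 ⌊2790/355⌋=7 ⌊2903/355⌋=8 ⌊3016/355⌋=8 ⌊3129/355⌋=8 ⌊3242/355⌋=9 ⌊3355/355⌋=9 ⌊3468/355⌋=9
  n=30…39: ⌊3581/355⌋=10 ⌊3694/355⌋=10 ⌊3807/355⌋=10 ⌊3920/355⌋=11 ⌊4033/355⌋=11 ⌊4146/355⌋=11 ⌊4259/355⌋=11 ⌊4372/355⌋=12 ⌊4485/355⌋=12 ⌊4598/355⌋=12
  n=40…49: ⌊4711/355⌋=13 ⌊4824/355⌋=13 ⌊4937/355⌋=13 ⌊5050/355⌋=14 ⌊5163/355⌋=14 ⌊5276/355⌋=14 ⌊5389/355⌋=15 ⌊5502/355⌋=15 ⌊5615/355⌋=15 ⌊5728/355⌋=16
  n=50…59: ⌊5841/355⌋=16 ⌊5954/355⌋=16 ⌊6067/355⌋=17 ⌊6180/355⌋=17 ⌊6293/355⌋=17 ⌊6406/355⌋=18 ⌊6519/355⌋=18 ⌊6632/355⌋=18 ⌊6745/355⌋=19 ⌊6858/355⌋=19
  n=60: ⌊6971/355⌋=19
s_n = t_(n+1) − t_n for n = 0 … 59 gives
prefix = 010010010010001001001001001001001000100100100100100100100100
slide a length-4 window over [0..3] … [56..59] (57 windows); first occurrence of each distinct factor:
  [  0..  3] 0100
  [  1..  4] 1001
  [  2..  5] 0010
  [ 10.. 13] 1000
  [ 11.. 14] 0001
  (the other 52 windows repeat one of these)
distinct factors: {0001, 0010, 0100, 1000, 1001}
count = 5  (Sturmian bound for length 4 is 5)


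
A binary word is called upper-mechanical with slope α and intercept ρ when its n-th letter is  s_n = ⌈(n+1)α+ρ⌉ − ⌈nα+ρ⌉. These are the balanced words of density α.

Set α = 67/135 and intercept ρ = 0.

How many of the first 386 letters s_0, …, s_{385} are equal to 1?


#1s = Σ_{n=0}^{385} s_n = Σ_{n=0}^{385} (⌈(n+1)α+ρ⌉ − ⌈nα+ρ⌉)
the sum telescopes: every ⌈nα+ρ⌉ with 0 < n < 386 appears once with + and once with −, leaving ⌈386α+ρ⌉ − ⌈0·α+ρ⌉
386α + ρ = (386·67) / 135 = 25862/135
ρ = 0/135
⌈25862/135⌉ = 192,  ⌈0/135⌉ = 0
#1s = 192 − 0 = 192

192


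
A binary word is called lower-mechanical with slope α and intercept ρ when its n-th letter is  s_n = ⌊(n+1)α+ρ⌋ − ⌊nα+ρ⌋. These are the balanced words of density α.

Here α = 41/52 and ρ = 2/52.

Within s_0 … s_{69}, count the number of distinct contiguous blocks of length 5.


t_n = ⌊(n·41+2)/52⌋ for n = 0 … 70:
  n=0…9: ⌊2/52⌋=0 ⌊43/52⌋=0 ⌊84/52⌋=1 ⌊125/52⌋=2 ⌊166/52⌋=3 ⌊207/52⌋=3 ⌊248/52⌋=4 ⌊289/52⌋=5 ⌊330/52⌋=6 ⌊371/52⌋=7
  n=10…19: ⌊412/52⌋=7 ⌊453/52⌋=8 ⌊494/52⌋=9 ⌊535/52⌋=10 ⌊576/52⌋=11 ⌊617/52⌋=11 ⌊658/52⌋=12 ⌊699/52⌋=13 ⌊740/52⌋=14 ⌊781/52⌋=15
  n=20…29: ⌊822/52⌋=15 ⌊863/52⌋=16 ⌊904/52⌋=17 ⌊945/52⌋=18 ⌊986/52⌋=18 ⌊1027/52⌋=19 ⌊1068/52⌋=20 ⌊1109/52⌋=21 ⌊1150/52⌋=22 ⌊1191/52⌋=22
  n=30…39: ⌊1232/52⌋=23 ⌊1273/52⌋=24 ⌊1314/52⌋=25 ⌊1355/52⌋=26 ⌊1396/52⌋=26 ⌊1437/52⌋=27 ⌊1478/52⌋=28 ⌊1519/52⌋=29 ⌊1560/52⌋=30 ⌊1601/52⌋=30
  n=40…49: ⌊1642/52⌋=31 ⌊1683/52⌋=32 ⌊1724/52⌋=33 ⌊1765/52⌋=33 ⌊1806/52⌋=34 ⌊1847/52⌋=35 ⌊1888/52⌋=36 ⌊1929/52⌋=37 ⌊1970/52⌋=37 ⌊2011/52⌋=38
  n=50…59: ⌊2052/52⌋=39 ⌊2093/52⌋=40 ⌊2134/52⌋=41 ⌊2175/52⌋=41 ⌊2216/52⌋=42 ⌊2257/52⌋=43 ⌊2298/52⌋=44 ⌊2339/52⌋=44 ⌊2380/52⌋=45 ⌊2421/52⌋=46
  n=60…69: ⌊2462/52⌋=47 ⌊2503/52⌋=48 ⌊2544/52⌋=48 ⌊2585/52⌋=49 ⌊2626/52⌋=50 ⌊2667/52⌋=51 ⌊2708/52⌋=52 ⌊2749/52⌋=52 ⌊2790/52⌋=53 ⌊2831/52⌋=54
  n=70: ⌊2872/52⌋=55
s_n = t_(n+1) − t_n for n = 0 … 69 gives
prefix = 0111011110111101111011101111011110111101110111101111011101111011110111
slide a length-5 window over [0..4] … [65..69] (66 windows); first occurrence of each distinct factor:
  [  0..  4] 01110
  [  1..  5] 11101
  [  2..  6] 11011
  [  3..  7] 10111
  [  4..  8] 01111
  [  5..  9] 11110
  (the other 60 windows repeat one of these)
distinct factors: {01110, 01111, 10111, 11011, 11101, 11110}
count = 6  (Sturmian bound for length 5 is 6)

6


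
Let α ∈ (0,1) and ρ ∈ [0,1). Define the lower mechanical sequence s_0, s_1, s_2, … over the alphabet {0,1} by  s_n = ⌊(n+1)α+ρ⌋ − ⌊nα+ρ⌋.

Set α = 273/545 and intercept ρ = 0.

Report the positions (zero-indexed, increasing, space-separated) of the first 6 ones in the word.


n=0: ⌊273/545⌋−⌊0/545⌋ = 0−0 = 0
n=1: ⌊546/545⌋−⌊273/545⌋ = 1−0 = 1  ← one
n=2: ⌊819/545⌋−⌊546/545⌋ = 1−1 = 0
n=3: ⌊1092/545⌋−⌊819/545⌋ = 2−1 = 1  ← one
n=4: ⌊1365/545⌋−⌊1092/545⌋ = 2−2 = 0
n=5: ⌊1638/545⌋−⌊1365/545⌋ = 3−2 = 1  ← one
n=6: ⌊1911/545⌋−⌊1638/545⌋ = 3−3 = 0
n=7: ⌊2184/545⌋−⌊1911/545⌋ = 4−3 = 1  ← one
n=8: ⌊2457/545⌋−⌊2184/545⌋ = 4−4 = 0
n=9: ⌊2730/545⌋−⌊2457/545⌋ = 5−4 = 1  ← one
n=10: ⌊3003/545⌋−⌊2730/545⌋ = 5−5 = 0
n=11: ⌊3276/545⌋−⌊3003/545⌋ = 6−5 = 1  ← one
positions of the first 6 ones: 1 3 5 7 9 11

1 3 5 7 9 11


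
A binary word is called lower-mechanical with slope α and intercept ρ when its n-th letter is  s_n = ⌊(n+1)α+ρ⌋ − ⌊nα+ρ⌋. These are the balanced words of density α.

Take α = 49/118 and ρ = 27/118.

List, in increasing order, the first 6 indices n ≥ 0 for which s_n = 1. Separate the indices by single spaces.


n=0: ⌊76/118⌋−⌊27/118⌋ = 0−0 = 0
n=1: ⌊125/118⌋−⌊76/118⌋ = 1−0 = 1  ← one
n=2: ⌊174/118⌋−⌊125/118⌋ = 1−1 = 0
n=3: ⌊223/118⌋−⌊174/118⌋ = 1−1 = 0
n=4: ⌊272/118⌋−⌊223/118⌋ = 2−1 = 1  ← one
n=5: ⌊321/118⌋−⌊272/118⌋ = 2−2 = 0
n=6: ⌊370/118⌋−⌊321/118⌋ = 3−2 = 1  ← one
n=7: ⌊419/118⌋−⌊370/118⌋ = 3−3 = 0
n=8: ⌊468/118⌋−⌊419/118⌋ = 3−3 = 0
n=9: ⌊517/118⌋−⌊468/118⌋ = 4−3 = 1  ← one
n=10: ⌊566/118⌋−⌊517/118⌋ = 4−4 = 0
n=11: ⌊615/118⌋−⌊566/118⌋ = 5−4 = 1  ← one
n=12: ⌊664/118⌋−⌊615/118⌋ = 5−5 = 0
n=13: ⌊713/118⌋−⌊664/118⌋ = 6−5 = 1  ← one
positions of the first 6 ones: 1 4 6 9 11 13

1 4 6 9 11 13


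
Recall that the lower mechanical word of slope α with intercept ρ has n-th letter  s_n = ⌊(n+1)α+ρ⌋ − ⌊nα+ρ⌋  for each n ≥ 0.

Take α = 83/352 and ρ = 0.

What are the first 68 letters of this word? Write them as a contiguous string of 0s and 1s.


n=0: ⌊(1·83)/352⌋ − ⌊(0·83)/352⌋ = ⌊83/352⌋ − ⌊0/352⌋ = 0 − 0 = 0
n=1: ⌊(2·83)/352⌋ − ⌊(1·83)/352⌋ = ⌊166/352⌋ − ⌊83/352⌋ = 0 − 0 = 0
n=2: ⌊(3·83)/352⌋ − ⌊(2·83)/352⌋ = ⌊249/352⌋ − ⌊166/352⌋ = 0 − 0 = 0
n=3: ⌊(4·83)/352⌋ − ⌊(3·83)/352⌋ = ⌊332/352⌋ − ⌊249/352⌋ = 0 − 0 = 0
n=4: ⌊(5·83)/352⌋ − ⌊(4·83)/352⌋ = ⌊415/352⌋ − ⌊332/352⌋ = 1 − 0 = 1
n=5: ⌊(6·83)/352⌋ − ⌊(5·83)/352⌋ = ⌊498/352⌋ − ⌊415/352⌋ = 1 − 1 = 0
n=6: ⌊(7·83)/352⌋ − ⌊(6·83)/352⌋ = ⌊581/352⌋ − ⌊498/352⌋ = 1 − 1 = 0
n=7: ⌊(8·83)/352⌋ − ⌊(7·83)/352⌋ = ⌊664/352⌋ − ⌊581/352⌋ = 1 − 1 = 0
n=8: ⌊(9·83)/352⌋ − ⌊(8·83)/352⌋ = ⌊747/352⌋ − ⌊664/352⌋ = 2 − 1 = 1
n=9: ⌊(10·83)/352⌋ − ⌊(9·83)/352⌋ = ⌊830/352⌋ − ⌊747/352⌋ = 2 − 2 = 0
n=10: ⌊(11·83)/352⌋ − ⌊(10·83)/352⌋ = ⌊913/352⌋ − ⌊830/352⌋ = 2 − 2 = 0
n=11: ⌊(12·83)/352⌋ − ⌊(11·83)/352⌋ = ⌊996/352⌋ − ⌊913/352⌋ = 2 − 2 = 0
n=12: ⌊(13·83)/352⌋ − ⌊(12·83)/352⌋ = ⌊1079/352⌋ − ⌊996/352⌋ = 3 − 2 = 1
n=13: ⌊(14·83)/352⌋ − ⌊(13·83)/352⌋ = ⌊1162/352⌋ − ⌊1079/352⌋ = 3 − 3 = 0
n=14: ⌊(15·83)/352⌋ − ⌊(14·83)/352⌋ = ⌊1245/352⌋ − ⌊1162/352⌋ = 3 − 3 = 0
n=15: ⌊(16·83)/352⌋ − ⌊(15·83)/352⌋ = ⌊1328/352⌋ − ⌊1245/352⌋ = 3 − 3 = 0
n=16: ⌊(17·83)/352⌋ − ⌊(16·83)/352⌋ = ⌊1411/352⌋ − ⌊1328/352⌋ = 4 − 3 = 1
n=17: ⌊(18·83)/352⌋ − ⌊(17·83)/352⌋ = ⌊1494/352⌋ − ⌊1411/352⌋ = 4 − 4 = 0
n=18: ⌊(19·83)/352⌋ − ⌊(18·83)/352⌋ = ⌊1577/352⌋ − ⌊1494/352⌋ = 4 − 4 = 0
n=19: ⌊(20·83)/352⌋ − ⌊(19·83)/352⌋ = ⌊1660/352⌋ − ⌊1577/352⌋ = 4 − 4 = 0
n=20: ⌊(21·83)/352⌋ − ⌊(20·83)/352⌋ = ⌊1743/352⌋ − ⌊1660/352⌋ = 4 − 4 = 0
n=21: ⌊(22·83)/352⌋ − ⌊(21·83)/352⌋ = ⌊1826/352⌋ − ⌊1743/352⌋ = 5 − 4 = 1
n=22: ⌊(23·83)/352⌋ − ⌊(22·83)/352⌋ = ⌊1909/352⌋ − ⌊1826/352⌋ = 5 − 5 = 0
n=23: ⌊(24·83)/352⌋ − ⌊(23·83)/352⌋ = ⌊1992/352⌋ − ⌊1909/352⌋ = 5 − 5 = 0
n=24: ⌊(25·83)/352⌋ − ⌊(24·83)/352⌋ = ⌊2075/352⌋ − ⌊1992/352⌋ = 5 − 5 = 0
n=25: ⌊(26·83)/352⌋ − ⌊(25·83)/352⌋ = ⌊2158/352⌋ − ⌊2075/352⌋ = 6 − 5 = 1
n=26: ⌊(27·83)/352⌋ − ⌊(26·83)/352⌋ = ⌊2241/352⌋ − ⌊2158/352⌋ = 6 − 6 = 0
n=27: ⌊(28·83)/352⌋ − ⌊(27·83)/352⌋ = ⌊2324/352⌋ − ⌊2241/352⌋ = 6 − 6 = 0
n=28: ⌊(29·83)/352⌋ − ⌊(28·83)/352⌋ = ⌊2407/352⌋ − ⌊2324/352⌋ = 6 − 6 = 0
n=29: ⌊(30·83)/352⌋ − ⌊(29·83)/352⌋ = ⌊2490/352⌋ − ⌊2407/352⌋ = 7 − 6 = 1
n=30: ⌊(31·83)/352⌋ − ⌊(30·83)/352⌋ = ⌊2573/352⌋ − ⌊2490/352⌋ = 7 − 7 = 0
n=31: ⌊(32·83)/352⌋ − ⌊(31·83)/352⌋ = ⌊2656/352⌋ − ⌊2573/352⌋ = 7 − 7 = 0
n=32: ⌊(33·83)/352⌋ − ⌊(32·83)/352⌋ = ⌊2739/352⌋ − ⌊2656/352⌋ = 7 − 7 = 0
n=33: ⌊(34·83)/352⌋ − ⌊(33·83)/352⌋ = ⌊2822/352⌋ − ⌊2739/352⌋ = 8 − 7 = 1
n=34: ⌊(35·83)/352⌋ − ⌊(34·83)/352⌋ = ⌊2905/352⌋ − ⌊2822/352⌋ = 8 − 8 = 0
n=35: ⌊(36·83)/352⌋ − ⌊(35·83)/352⌋ = ⌊2988/352⌋ − ⌊2905/352⌋ = 8 − 8 = 0
n=36: ⌊(37·83)/352⌋ − ⌊(36·83)/352⌋ = ⌊3071/352⌋ − ⌊2988/352⌋ = 8 − 8 = 0
n=37: ⌊(38·83)/352⌋ − ⌊(37·83)/352⌋ = ⌊3154/352⌋ − ⌊3071/352⌋ = 8 − 8 = 0
n=38: ⌊(39·83)/352⌋ − ⌊(38·83)/352⌋ = ⌊3237/352⌋ − ⌊3154/352⌋ = 9 − 8 = 1
n=39: ⌊(40·83)/352⌋ − ⌊(39·83)/352⌋ = ⌊3320/352⌋ − ⌊3237/352⌋ = 9 − 9 = 0
n=40: ⌊(41·83)/352⌋ − ⌊(40·83)/352⌋ = ⌊3403/352⌋ − ⌊3320/352⌋ = 9 − 9 = 0
n=41: ⌊(42·83)/352⌋ − ⌊(41·83)/352⌋ = ⌊3486/352⌋ − ⌊3403/352⌋ = 9 − 9 = 0
n=42: ⌊(43·83)/352⌋ − ⌊(42·83)/352⌋ = ⌊3569/352⌋ − ⌊3486/352⌋ = 10 − 9 = 1
n=43: ⌊(44·83)/352⌋ − ⌊(43·83)/352⌋ = ⌊3652/352⌋ − ⌊3569/352⌋ = 10 − 10 = 0
n=44: ⌊(45·83)/352⌋ − ⌊(44·83)/352⌋ = ⌊3735/352⌋ − ⌊3652/352⌋ = 10 − 10 = 0
n=45: ⌊(46·83)/352⌋ − ⌊(45·83)/352⌋ = ⌊3818/352⌋ − ⌊3735/352⌋ = 10 − 10 = 0
n=46: ⌊(47·83)/352⌋ − ⌊(46·83)/352⌋ = ⌊3901/352⌋ − ⌊3818/352⌋ = 11 − 10 = 1
n=47: ⌊(48·83)/352⌋ − ⌊(47·83)/352⌋ = ⌊3984/352⌋ − ⌊3901/352⌋ = 11 − 11 = 0
n=48: ⌊(49·83)/352⌋ − ⌊(48·83)/352⌋ = ⌊4067/352⌋ − ⌊3984/352⌋ = 11 − 11 = 0
n=49: ⌊(50·83)/352⌋ − ⌊(49·83)/352⌋ = ⌊4150/352⌋ − ⌊4067/352⌋ = 11 − 11 = 0
n=50: ⌊(51·83)/352⌋ − ⌊(50·83)/352⌋ = ⌊4233/352⌋ − ⌊4150/352⌋ = 12 − 11 = 1
n=51: ⌊(52·83)/352⌋ − ⌊(51·83)/352⌋ = ⌊4316/352⌋ − ⌊4233/352⌋ = 12 − 12 = 0
n=52: ⌊(53·83)/352⌋ − ⌊(52·83)/352⌋ = ⌊4399/352⌋ − ⌊4316/352⌋ = 12 − 12 = 0
n=53: ⌊(54·83)/352⌋ − ⌊(53·83)/352⌋ = ⌊4482/352⌋ − ⌊4399/352⌋ = 12 − 12 = 0
n=54: ⌊(55·83)/352⌋ − ⌊(54·83)/352⌋ = ⌊4565/352⌋ − ⌊4482/352⌋ = 12 − 12 = 0
n=55: ⌊(56·83)/352⌋ − ⌊(55·83)/352⌋ = ⌊4648/352⌋ − ⌊4565/352⌋ = 13 − 12 = 1
n=56: ⌊(57·83)/352⌋ − ⌊(56·83)/352⌋ = ⌊4731/352⌋ − ⌊4648/352⌋ = 13 − 13 = 0
n=57: ⌊(58·83)/352⌋ − ⌊(57·83)/352⌋ = ⌊4814/352⌋ − ⌊4731/352⌋ = 13 − 13 = 0
n=58: ⌊(59·83)/352⌋ − ⌊(58·83)/352⌋ = ⌊4897/352⌋ − ⌊4814/352⌋ = 13 − 13 = 0
n=59: ⌊(60·83)/352⌋ − ⌊(59·83)/352⌋ = ⌊4980/352⌋ − ⌊4897/352⌋ = 14 − 13 = 1
n=60: ⌊(61·83)/352⌋ − ⌊(60·83)/352⌋ = ⌊5063/352⌋ − ⌊4980/352⌋ = 14 − 14 = 0
n=61: ⌊(62·83)/352⌋ − ⌊(61·83)/352⌋ = ⌊5146/352⌋ − ⌊5063/352⌋ = 14 − 14 = 0
n=62: ⌊(63·83)/352⌋ − ⌊(62·83)/352⌋ = ⌊5229/352⌋ − ⌊5146/352⌋ = 14 − 14 = 0
n=63: ⌊(64·83)/352⌋ − ⌊(63·83)/352⌋ = ⌊5312/352⌋ − ⌊5229/352⌋ = 15 − 14 = 1
n=64: ⌊(65·83)/352⌋ − ⌊(64·83)/352⌋ = ⌊5395/352⌋ − ⌊5312/352⌋ = 15 − 15 = 0
n=65: ⌊(66·83)/352⌋ − ⌊(65·83)/352⌋ = ⌊5478/352⌋ − ⌊5395/352⌋ = 15 − 15 = 0
n=66: ⌊(67·83)/352⌋ − ⌊(66·83)/352⌋ = ⌊5561/352⌋ − ⌊5478/352⌋ = 15 − 15 = 0
n=67: ⌊(68·83)/352⌋ − ⌊(67·83)/352⌋ = ⌊5644/352⌋ − ⌊5561/352⌋ = 16 − 15 = 1

00001000100010001000010001000100010000100010001000100001000100010001


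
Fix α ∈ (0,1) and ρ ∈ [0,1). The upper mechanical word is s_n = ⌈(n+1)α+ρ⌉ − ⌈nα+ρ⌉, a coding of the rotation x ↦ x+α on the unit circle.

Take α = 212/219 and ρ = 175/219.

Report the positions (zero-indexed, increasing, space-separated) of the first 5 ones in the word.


n=0: ⌈387/219⌉−⌈175/219⌉ = 2−1 = 1  ← one
n=1: ⌈599/219⌉−⌈387/219⌉ = 3−2 = 1  ← one
n=2: ⌈811/219⌉−⌈599/219⌉ = 4−3 = 1  ← one
n=3: ⌈1023/219⌉−⌈811/219⌉ = 5−4 = 1  ← one
n=4: ⌈1235/219⌉−⌈1023/219⌉ = 6−5 = 1  ← one
positions of the first 5 ones: 0 1 2 3 4

0 1 2 3 4


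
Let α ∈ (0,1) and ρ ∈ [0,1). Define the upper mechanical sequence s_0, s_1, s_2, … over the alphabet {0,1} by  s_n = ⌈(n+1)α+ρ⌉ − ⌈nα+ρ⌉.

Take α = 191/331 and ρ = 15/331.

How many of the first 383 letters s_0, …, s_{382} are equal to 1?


#1s = Σ_{n=0}^{382} s_n = Σ_{n=0}^{382} (⌈(n+1)α+ρ⌉ − ⌈nα+ρ⌉)
the sum telescopes: every ⌈nα+ρ⌉ with 0 < n < 383 appears once with + and once with −, leaving ⌈383α+ρ⌉ − ⌈0·α+ρ⌉
383α + ρ = (383·191 + 15) / 331 = 73168/331
ρ = 15/331
⌈73168/331⌉ = 222,  ⌈15/331⌉ = 1
#1s = 222 − 1 = 221

221


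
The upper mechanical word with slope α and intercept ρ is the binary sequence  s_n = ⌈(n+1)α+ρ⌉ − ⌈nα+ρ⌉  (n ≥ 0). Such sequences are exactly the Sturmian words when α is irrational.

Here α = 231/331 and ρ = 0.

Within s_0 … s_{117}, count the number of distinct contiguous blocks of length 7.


8

t_n = ⌈(n·231)/331⌉ for n = 0 … 118:
  n=0…9: ⌈0/331⌉=0 ⌈231/331⌉=1 ⌈462/331⌉=2 ⌈693/331⌉=3 ⌈924/331⌉=3 ⌈1155/331⌉=4 ⌈1386/331⌉=5 ⌈1617/331⌉=5 ⌈1848/331⌉=6 ⌈2079/331⌉=7
  n=10…19: ⌈2310/331⌉=7 ⌈2541/331⌉=8 ⌈2772/331⌉=9 ⌈3003/331⌉=10 ⌈3234/331⌉=10 ⌈3465/331⌉=11 ⌈3696/331⌉=12 ⌈3927/331⌉=12 ⌈4158/331⌉=13 ⌈4389/331⌉=14
  n=20…29: ⌈4620/331⌉=14 ⌈4851/331⌉=15 ⌈5082/331⌉=16 ⌈5313/331⌉=17 ⌈5544/331⌉=17 ⌈5775/331⌉=18 ⌈6006/331⌉=19 ⌈6237/331⌉=19 ⌈6468/331⌉=20 ⌈6699/331⌉=21
  n=30…39: ⌈6930/331⌉=21 ⌈7161/331⌉=22 ⌈7392/331⌉=23 ⌈7623/331⌉=24 ⌈7854/331⌉=24 ⌈8085/331⌉=25 ⌈8316/331⌉=26 ⌈8547/331⌉=26 ⌈8778/331⌉=27 ⌈9009/331⌉=28
  n=40…49: ⌈9240/331⌉=28 ⌈9471/331⌉=29 ⌈9702/331⌉=30 ⌈9933/331⌉=31 ⌈10164/331⌉=31 ⌈10395/331⌉=32 ⌈10626/331⌉=33 ⌈10857/331⌉=33 ⌈11088/331⌉=34 ⌈11319/331⌉=35
  n=50…59: ⌈11550/331⌉=35 ⌈11781/331⌉=36 ⌈12012/331⌉=37 ⌈12243/331⌉=37 ⌈12474/331⌉=38 ⌈12705/331⌉=39 ⌈12936/331⌉=40 ⌈13167/331⌉=40 ⌈13398/331⌉=41 ⌈13629/331⌉=42
  n=60…69: ⌈13860/331⌉=42 ⌈14091/331⌉=43 ⌈14322/331⌉=44 ⌈14553/331⌉=44 ⌈14784/331⌉=45 ⌈15015/331⌉=46 ⌈15246/331⌉=47 ⌈15477/331⌉=47 ⌈15708/331⌉=48 ⌈15939/331⌉=49
  n=70…79: ⌈16170/331⌉=49 ⌈16401/331⌉=50 ⌈16632/331⌉=51 ⌈16863/331⌉=51 ⌈17094/331⌉=52 ⌈17325/331⌉=53 ⌈17556/331⌉=54 ⌈17787/331⌉=54 ⌈18018/331⌉=55 ⌈18249/331⌉=56
  n=80…89: ⌈18480/331⌉=56 ⌈18711/331⌉=57 ⌈18942/331⌉=58 ⌈19173/331⌉=58 ⌈19404/331⌉=59 ⌈19635/331⌉=60 ⌈19866/331⌉=61 ⌈20097/331⌉=61 ⌈20328/331⌉=62 ⌈20559/331⌉=63
  n=90…99: ⌈20790/331⌉=63 ⌈21021/331⌉=64 ⌈21252/331⌉=65 ⌈21483/331⌉=65 ⌈21714/331⌉=66 ⌈21945/331⌉=67 ⌈22176/331⌉=67 ⌈22407/331⌉=68 ⌈22638/331⌉=69 ⌈22869/331⌉=70
  n=100…109: ⌈23100/331⌉=70 ⌈23331/331⌉=71 ⌈23562/331⌉=72 ⌈23793/331⌉=72 ⌈24024/331⌉=73 ⌈24255/331⌉=74 ⌈24486/331⌉=74 ⌈24717/331⌉=75 ⌈24948/331⌉=76 ⌈25179/331⌉=77
  n=110…118: ⌈25410/331⌉=77 ⌈25641/331⌉=78 ⌈25872/331⌉=79 ⌈26103/331⌉=79 ⌈26334/331⌉=80 ⌈26565/331⌉=81 ⌈26796/331⌉=81 ⌈27027/331⌉=82 ⌈27258/331⌉=83
s_n = t_(n+1) − t_n for n = 0 … 117 gives
prefix = 1110110110111011011011101101101110110110111011011011011101101101110110110111011011011101101101101110110110111011011011
slide a length-7 window over [0..6] … [111..117] (112 windows); first occurrence of each distinct factor:
  [  0..  6] 1110110
  [  1..  7] 1101101
  [  2..  8] 1011011
  [  3..  9] 0110110
  [  6.. 12] 0110111
  [  7.. 13] 1101110
  [  8.. 14] 1011101
  [  9.. 15] 0111011
  (the other 104 windows repeat one of these)
distinct factors: {0110110, 0110111, 0111011, 1011011, 1011101, 1101101, 1101110, 1110110}
count = 8  (Sturmian bound for length 7 is 8)


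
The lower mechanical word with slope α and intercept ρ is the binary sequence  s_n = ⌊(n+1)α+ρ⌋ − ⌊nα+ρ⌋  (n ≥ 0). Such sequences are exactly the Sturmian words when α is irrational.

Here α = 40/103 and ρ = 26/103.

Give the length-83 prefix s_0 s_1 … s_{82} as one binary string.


01001001010010100101001001010010100101001001010010100101001001010010100100101001010

n=0: ⌊(1·40+26)/103⌋ − ⌊(0·40+26)/103⌋ = ⌊66/103⌋ − ⌊26/103⌋ = 0 − 0 = 0
n=1: ⌊(2·40+26)/103⌋ − ⌊(1·40+26)/103⌋ = ⌊106/103⌋ − ⌊66/103⌋ = 1 − 0 = 1
n=2: ⌊(3·40+26)/103⌋ − ⌊(2·40+26)/103⌋ = ⌊146/103⌋ − ⌊106/103⌋ = 1 − 1 = 0
n=3: ⌊(4·40+26)/103⌋ − ⌊(3·40+26)/103⌋ = ⌊186/103⌋ − ⌊146/103⌋ = 1 − 1 = 0
n=4: ⌊(5·40+26)/103⌋ − ⌊(4·40+26)/103⌋ = ⌊226/103⌋ − ⌊186/103⌋ = 2 − 1 = 1
n=5: ⌊(6·40+26)/103⌋ − ⌊(5·40+26)/103⌋ = ⌊266/103⌋ − ⌊226/103⌋ = 2 − 2 = 0
n=6: ⌊(7·40+26)/103⌋ − ⌊(6·40+26)/103⌋ = ⌊306/103⌋ − ⌊266/103⌋ = 2 − 2 = 0
n=7: ⌊(8·40+26)/103⌋ − ⌊(7·40+26)/103⌋ = ⌊346/103⌋ − ⌊306/103⌋ = 3 − 2 = 1
n=8: ⌊(9·40+26)/103⌋ − ⌊(8·40+26)/103⌋ = ⌊386/103⌋ − ⌊346/103⌋ = 3 − 3 = 0
n=9: ⌊(10·40+26)/103⌋ − ⌊(9·40+26)/103⌋ = ⌊426/103⌋ − ⌊386/103⌋ = 4 − 3 = 1
n=10: ⌊(11·40+26)/103⌋ − ⌊(10·40+26)/103⌋ = ⌊466/103⌋ − ⌊426/103⌋ = 4 − 4 = 0
n=11: ⌊(12·40+26)/103⌋ − ⌊(11·40+26)/103⌋ = ⌊506/103⌋ − ⌊466/103⌋ = 4 − 4 = 0
n=12: ⌊(13·40+26)/103⌋ − ⌊(12·40+26)/103⌋ = ⌊546/103⌋ − ⌊506/103⌋ = 5 − 4 = 1
n=13: ⌊(14·40+26)/103⌋ − ⌊(13·40+26)/103⌋ = ⌊586/103⌋ − ⌊546/103⌋ = 5 − 5 = 0
n=14: ⌊(15·40+26)/103⌋ − ⌊(14·40+26)/103⌋ = ⌊626/103⌋ − ⌊586/103⌋ = 6 − 5 = 1
n=15: ⌊(16·40+26)/103⌋ − ⌊(15·40+26)/103⌋ = ⌊666/103⌋ − ⌊626/103⌋ = 6 − 6 = 0
n=16: ⌊(17·40+26)/103⌋ − ⌊(16·40+26)/103⌋ = ⌊706/103⌋ − ⌊666/103⌋ = 6 − 6 = 0
n=17: ⌊(18·40+26)/103⌋ − ⌊(17·40+26)/103⌋ = ⌊746/103⌋ − ⌊706/103⌋ = 7 − 6 = 1
n=18: ⌊(19·40+26)/103⌋ − ⌊(18·40+26)/103⌋ = ⌊786/103⌋ − ⌊746/103⌋ = 7 − 7 = 0
n=19: ⌊(20·40+26)/103⌋ − ⌊(19·40+26)/103⌋ = ⌊826/103⌋ − ⌊786/103⌋ = 8 − 7 = 1
n=20: ⌊(21·40+26)/103⌋ − ⌊(20·40+26)/103⌋ = ⌊866/103⌋ − ⌊826/103⌋ = 8 − 8 = 0
n=21: ⌊(22·40+26)/103⌋ − ⌊(21·40+26)/103⌋ = ⌊906/103⌋ − ⌊866/103⌋ = 8 − 8 = 0
n=22: ⌊(23·40+26)/103⌋ − ⌊(22·40+26)/103⌋ = ⌊946/103⌋ − ⌊906/103⌋ = 9 − 8 = 1
n=23: ⌊(24·40+26)/103⌋ − ⌊(23·40+26)/103⌋ = ⌊986/103⌋ − ⌊946/103⌋ = 9 − 9 = 0
n=24: ⌊(25·40+26)/103⌋ − ⌊(24·40+26)/103⌋ = ⌊1026/103⌋ − ⌊986/103⌋ = 9 − 9 = 0
n=25: ⌊(26·40+26)/103⌋ − ⌊(25·40+26)/103⌋ = ⌊1066/103⌋ − ⌊1026/103⌋ = 10 − 9 = 1
n=26: ⌊(27·40+26)/103⌋ − ⌊(26·40+26)/103⌋ = ⌊1106/103⌋ − ⌊1066/103⌋ = 10 − 10 = 0
n=27: ⌊(28·40+26)/103⌋ − ⌊(27·40+26)/103⌋ = ⌊1146/103⌋ − ⌊1106/103⌋ = 11 − 10 = 1
n=28: ⌊(29·40+26)/103⌋ − ⌊(28·40+26)/103⌋ = ⌊1186/103⌋ − ⌊1146/103⌋ = 11 − 11 = 0
n=29: ⌊(30·40+26)/103⌋ − ⌊(29·40+26)/103⌋ = ⌊1226/103⌋ − ⌊1186/103⌋ = 11 − 11 = 0
n=30: ⌊(31·40+26)/103⌋ − ⌊(30·40+26)/103⌋ = ⌊1266/103⌋ − ⌊1226/103⌋ = 12 − 11 = 1
n=31: ⌊(32·40+26)/103⌋ − ⌊(31·40+26)/103⌋ = ⌊1306/103⌋ − ⌊1266/103⌋ = 12 − 12 = 0
n=32: ⌊(33·40+26)/103⌋ − ⌊(32·40+26)/103⌋ = ⌊1346/103⌋ − ⌊1306/103⌋ = 13 − 12 = 1
n=33: ⌊(34·40+26)/103⌋ − ⌊(33·40+26)/103⌋ = ⌊1386/103⌋ − ⌊1346/103⌋ = 13 − 13 = 0
n=34: ⌊(35·40+26)/103⌋ − ⌊(34·40+26)/103⌋ = ⌊1426/103⌋ − ⌊1386/103⌋ = 13 − 13 = 0
n=35: ⌊(36·40+26)/103⌋ − ⌊(35·40+26)/103⌋ = ⌊1466/103⌋ − ⌊1426/103⌋ = 14 − 13 = 1
n=36: ⌊(37·40+26)/103⌋ − ⌊(36·40+26)/103⌋ = ⌊1506/103⌋ − ⌊1466/103⌋ = 14 − 14 = 0
n=37: ⌊(38·40+26)/103⌋ − ⌊(37·40+26)/103⌋ = ⌊1546/103⌋ − ⌊1506/103⌋ = 15 − 14 = 1
n=38: ⌊(39·40+26)/103⌋ − ⌊(38·40+26)/103⌋ = ⌊1586/103⌋ − ⌊1546/103⌋ = 15 − 15 = 0
n=39: ⌊(40·40+26)/103⌋ − ⌊(39·40+26)/103⌋ = ⌊1626/103⌋ − ⌊1586/103⌋ = 15 − 15 = 0
n=40: ⌊(41·40+26)/103⌋ − ⌊(40·40+26)/103⌋ = ⌊1666/103⌋ − ⌊1626/103⌋ = 16 − 15 = 1
n=41: ⌊(42·40+26)/103⌋ − ⌊(41·40+26)/103⌋ = ⌊1706/103⌋ − ⌊1666/103⌋ = 16 − 16 = 0
n=42: ⌊(43·40+26)/103⌋ − ⌊(42·40+26)/103⌋ = ⌊1746/103⌋ − ⌊1706/103⌋ = 16 − 16 = 0
n=43: ⌊(44·40+26)/103⌋ − ⌊(43·40+26)/103⌋ = ⌊1786/103⌋ − ⌊1746/103⌋ = 17 − 16 = 1
n=44: ⌊(45·40+26)/103⌋ − ⌊(44·40+26)/103⌋ = ⌊1826/103⌋ − ⌊1786/103⌋ = 17 − 17 = 0
n=45: ⌊(46·40+26)/103⌋ − ⌊(45·40+26)/103⌋ = ⌊1866/103⌋ − ⌊1826/103⌋ = 18 − 17 = 1
n=46: ⌊(47·40+26)/103⌋ − ⌊(46·40+26)/103⌋ = ⌊1906/103⌋ − ⌊1866/103⌋ = 18 − 18 = 0
n=47: ⌊(48·40+26)/103⌋ − ⌊(47·40+26)/103⌋ = ⌊1946/103⌋ − ⌊1906/103⌋ = 18 − 18 = 0
n=48: ⌊(49·40+26)/103⌋ − ⌊(48·40+26)/103⌋ = ⌊1986/103⌋ − ⌊1946/103⌋ = 19 − 18 = 1
n=49: ⌊(50·40+26)/103⌋ − ⌊(49·40+26)/103⌋ = ⌊2026/103⌋ − ⌊1986/103⌋ = 19 − 19 = 0
n=50: ⌊(51·40+26)/103⌋ − ⌊(50·40+26)/103⌋ = ⌊2066/103⌋ − ⌊2026/103⌋ = 20 − 19 = 1
n=51: ⌊(52·40+26)/103⌋ − ⌊(51·40+26)/103⌋ = ⌊2106/103⌋ − ⌊2066/103⌋ = 20 − 20 = 0
n=52: ⌊(53·40+26)/103⌋ − ⌊(52·40+26)/103⌋ = ⌊2146/103⌋ − ⌊2106/103⌋ = 20 − 20 = 0
n=53: ⌊(54·40+26)/103⌋ − ⌊(53·40+26)/103⌋ = ⌊2186/103⌋ − ⌊2146/103⌋ = 21 − 20 = 1
n=54: ⌊(55·40+26)/103⌋ − ⌊(54·40+26)/103⌋ = ⌊2226/103⌋ − ⌊2186/103⌋ = 21 − 21 = 0
n=55: ⌊(56·40+26)/103⌋ − ⌊(55·40+26)/103⌋ = ⌊2266/103⌋ − ⌊2226/103⌋ = 22 − 21 = 1
n=56: ⌊(57·40+26)/103⌋ − ⌊(56·40+26)/103⌋ = ⌊2306/103⌋ − ⌊2266/103⌋ = 22 − 22 = 0
n=57: ⌊(58·40+26)/103⌋ − ⌊(57·40+26)/103⌋ = ⌊2346/103⌋ − ⌊2306/103⌋ = 22 − 22 = 0
n=58: ⌊(59·40+26)/103⌋ − ⌊(58·40+26)/103⌋ = ⌊2386/103⌋ − ⌊2346/103⌋ = 23 − 22 = 1
n=59: ⌊(60·40+26)/103⌋ − ⌊(59·40+26)/103⌋ = ⌊2426/103⌋ − ⌊2386/103⌋ = 23 − 23 = 0
n=60: ⌊(61·40+26)/103⌋ − ⌊(60·40+26)/103⌋ = ⌊2466/103⌋ − ⌊2426/103⌋ = 23 − 23 = 0
n=61: ⌊(62·40+26)/103⌋ − ⌊(61·40+26)/103⌋ = ⌊2506/103⌋ − ⌊2466/103⌋ = 24 − 23 = 1
n=62: ⌊(63·40+26)/103⌋ − ⌊(62·40+26)/103⌋ = ⌊2546/103⌋ − ⌊2506/103⌋ = 24 − 24 = 0
n=63: ⌊(64·40+26)/103⌋ − ⌊(63·40+26)/103⌋ = ⌊2586/103⌋ − ⌊2546/103⌋ = 25 − 24 = 1
n=64: ⌊(65·40+26)/103⌋ − ⌊(64·40+26)/103⌋ = ⌊2626/103⌋ − ⌊2586/103⌋ = 25 − 25 = 0
n=65: ⌊(66·40+26)/103⌋ − ⌊(65·40+26)/103⌋ = ⌊2666/103⌋ − ⌊2626/103⌋ = 25 − 25 = 0
n=66: ⌊(67·40+26)/103⌋ − ⌊(66·40+26)/103⌋ = ⌊2706/103⌋ − ⌊2666/103⌋ = 26 − 25 = 1
n=67: ⌊(68·40+26)/103⌋ − ⌊(67·40+26)/103⌋ = ⌊2746/103⌋ − ⌊2706/103⌋ = 26 − 26 = 0
n=68: ⌊(69·40+26)/103⌋ − ⌊(68·40+26)/103⌋ = ⌊2786/103⌋ − ⌊2746/103⌋ = 27 − 26 = 1
n=69: ⌊(70·40+26)/103⌋ − ⌊(69·40+26)/103⌋ = ⌊2826/103⌋ − ⌊2786/103⌋ = 27 − 27 = 0
n=70: ⌊(71·40+26)/103⌋ − ⌊(70·40+26)/103⌋ = ⌊2866/103⌋ − ⌊2826/103⌋ = 27 − 27 = 0
n=71: ⌊(72·40+26)/103⌋ − ⌊(71·40+26)/103⌋ = ⌊2906/103⌋ − ⌊2866/103⌋ = 28 − 27 = 1
n=72: ⌊(73·40+26)/103⌋ − ⌊(72·40+26)/103⌋ = ⌊2946/103⌋ − ⌊2906/103⌋ = 28 − 28 = 0
n=73: ⌊(74·40+26)/103⌋ − ⌊(73·40+26)/103⌋ = ⌊2986/103⌋ − ⌊2946/103⌋ = 28 − 28 = 0
n=74: ⌊(75·40+26)/103⌋ − ⌊(74·40+26)/103⌋ = ⌊3026/103⌋ − ⌊2986/103⌋ = 29 − 28 = 1
n=75: ⌊(76·40+26)/103⌋ − ⌊(75·40+26)/103⌋ = ⌊3066/103⌋ − ⌊3026/103⌋ = 29 − 29 = 0
n=76: ⌊(77·40+26)/103⌋ − ⌊(76·40+26)/103⌋ = ⌊3106/103⌋ − ⌊3066/103⌋ = 30 − 29 = 1
n=77: ⌊(78·40+26)/103⌋ − ⌊(77·40+26)/103⌋ = ⌊3146/103⌋ − ⌊3106/103⌋ = 30 − 30 = 0
n=78: ⌊(79·40+26)/103⌋ − ⌊(78·40+26)/103⌋ = ⌊3186/103⌋ − ⌊3146/103⌋ = 30 − 30 = 0
n=79: ⌊(80·40+26)/103⌋ − ⌊(79·40+26)/103⌋ = ⌊3226/103⌋ − ⌊3186/103⌋ = 31 − 30 = 1
n=80: ⌊(81·40+26)/103⌋ − ⌊(80·40+26)/103⌋ = ⌊3266/103⌋ − ⌊3226/103⌋ = 31 − 31 = 0
n=81: ⌊(82·40+26)/103⌋ − ⌊(81·40+26)/103⌋ = ⌊3306/103⌋ − ⌊3266/103⌋ = 32 − 31 = 1
n=82: ⌊(83·40+26)/103⌋ − ⌊(82·40+26)/103⌋ = ⌊3346/103⌋ − ⌊3306/103⌋ = 32 − 32 = 0


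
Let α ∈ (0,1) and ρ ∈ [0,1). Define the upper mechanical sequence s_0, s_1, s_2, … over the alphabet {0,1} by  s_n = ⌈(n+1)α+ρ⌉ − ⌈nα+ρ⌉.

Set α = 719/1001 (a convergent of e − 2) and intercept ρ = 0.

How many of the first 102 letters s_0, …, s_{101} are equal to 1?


#1s = Σ_{n=0}^{101} s_n = Σ_{n=0}^{101} (⌈(n+1)α+ρ⌉ − ⌈nα+ρ⌉)
the sum telescopes: every ⌈nα+ρ⌉ with 0 < n < 102 appears once with + and once with −, leaving ⌈102α+ρ⌉ − ⌈0·α+ρ⌉
102α + ρ = (102·719) / 1001 = 73338/1001
ρ = 0/1001
⌈73338/1001⌉ = 74,  ⌈0/1001⌉ = 0
#1s = 74 − 0 = 74

74


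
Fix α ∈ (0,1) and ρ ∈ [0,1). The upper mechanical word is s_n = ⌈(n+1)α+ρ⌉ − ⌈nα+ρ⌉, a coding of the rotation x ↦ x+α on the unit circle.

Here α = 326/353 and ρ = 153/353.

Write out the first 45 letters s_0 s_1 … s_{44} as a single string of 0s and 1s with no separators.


111110111111111111011111111111101111111111110

n=0: ⌈(1·326+153)/353⌉ − ⌈(0·326+153)/353⌉ = ⌈479/353⌉ − ⌈153/353⌉ = 2 − 1 = 1
n=1: ⌈(2·326+153)/353⌉ − ⌈(1·326+153)/353⌉ = ⌈805/353⌉ − ⌈479/353⌉ = 3 − 2 = 1
n=2: ⌈(3·326+153)/353⌉ − ⌈(2·326+153)/353⌉ = ⌈1131/353⌉ − ⌈805/353⌉ = 4 − 3 = 1
n=3: ⌈(4·326+153)/353⌉ − ⌈(3·326+153)/353⌉ = ⌈1457/353⌉ − ⌈1131/353⌉ = 5 − 4 = 1
n=4: ⌈(5·326+153)/353⌉ − ⌈(4·326+153)/353⌉ = ⌈1783/353⌉ − ⌈1457/353⌉ = 6 − 5 = 1
n=5: ⌈(6·326+153)/353⌉ − ⌈(5·326+153)/353⌉ = ⌈2109/353⌉ − ⌈1783/353⌉ = 6 − 6 = 0
n=6: ⌈(7·326+153)/353⌉ − ⌈(6·326+153)/353⌉ = ⌈2435/353⌉ − ⌈2109/353⌉ = 7 − 6 = 1
n=7: ⌈(8·326+153)/353⌉ − ⌈(7·326+153)/353⌉ = ⌈2761/353⌉ − ⌈2435/353⌉ = 8 − 7 = 1
n=8: ⌈(9·326+153)/353⌉ − ⌈(8·326+153)/353⌉ = ⌈3087/353⌉ − ⌈2761/353⌉ = 9 − 8 = 1
n=9: ⌈(10·326+153)/353⌉ − ⌈(9·326+153)/353⌉ = ⌈3413/353⌉ − ⌈3087/353⌉ = 10 − 9 = 1
n=10: ⌈(11·326+153)/353⌉ − ⌈(10·326+153)/353⌉ = ⌈3739/353⌉ − ⌈3413/353⌉ = 11 − 10 = 1
n=11: ⌈(12·326+153)/353⌉ − ⌈(11·326+153)/353⌉ = ⌈4065/353⌉ − ⌈3739/353⌉ = 12 − 11 = 1
n=12: ⌈(13·326+153)/353⌉ − ⌈(12·326+153)/353⌉ = ⌈4391/353⌉ − ⌈4065/353⌉ = 13 − 12 = 1
n=13: ⌈(14·326+153)/353⌉ − ⌈(13·326+153)/353⌉ = ⌈4717/353⌉ − ⌈4391/353⌉ = 14 − 13 = 1
n=14: ⌈(15·326+153)/353⌉ − ⌈(14·326+153)/353⌉ = ⌈5043/353⌉ − ⌈4717/353⌉ = 15 − 14 = 1
n=15: ⌈(16·326+153)/353⌉ − ⌈(15·326+153)/353⌉ = ⌈5369/353⌉ − ⌈5043/353⌉ = 16 − 15 = 1
n=16: ⌈(17·326+153)/353⌉ − ⌈(16·326+153)/353⌉ = ⌈5695/353⌉ − ⌈5369/353⌉ = 17 − 16 = 1
n=17: ⌈(18·326+153)/353⌉ − ⌈(17·326+153)/353⌉ = ⌈6021/353⌉ − ⌈5695/353⌉ = 18 − 17 = 1
n=18: ⌈(19·326+153)/353⌉ − ⌈(18·326+153)/353⌉ = ⌈6347/353⌉ − ⌈6021/353⌉ = 18 − 18 = 0
n=19: ⌈(20·326+153)/353⌉ − ⌈(19·326+153)/353⌉ = ⌈6673/353⌉ − ⌈6347/353⌉ = 19 − 18 = 1
n=20: ⌈(21·326+153)/353⌉ − ⌈(20·326+153)/353⌉ = ⌈6999/353⌉ − ⌈6673/353⌉ = 20 − 19 = 1
n=21: ⌈(22·326+153)/353⌉ − ⌈(21·326+153)/353⌉ = ⌈7325/353⌉ − ⌈6999/353⌉ = 21 − 20 = 1
n=22: ⌈(23·326+153)/353⌉ − ⌈(22·326+153)/353⌉ = ⌈7651/353⌉ − ⌈7325/353⌉ = 22 − 21 = 1
n=23: ⌈(24·326+153)/353⌉ − ⌈(23·326+153)/353⌉ = ⌈7977/353⌉ − ⌈7651/353⌉ = 23 − 22 = 1
n=24: ⌈(25·326+153)/353⌉ − ⌈(24·326+153)/353⌉ = ⌈8303/353⌉ − ⌈7977/353⌉ = 24 − 23 = 1
n=25: ⌈(26·326+153)/353⌉ − ⌈(25·326+153)/353⌉ = ⌈8629/353⌉ − ⌈8303/353⌉ = 25 − 24 = 1
n=26: ⌈(27·326+153)/353⌉ − ⌈(26·326+153)/353⌉ = ⌈8955/353⌉ − ⌈8629/353⌉ = 26 − 25 = 1
n=27: ⌈(28·326+153)/353⌉ − ⌈(27·326+153)/353⌉ = ⌈9281/353⌉ − ⌈8955/353⌉ = 27 − 26 = 1
n=28: ⌈(29·326+153)/353⌉ − ⌈(28·326+153)/353⌉ = ⌈9607/353⌉ − ⌈9281/353⌉ = 28 − 27 = 1
n=29: ⌈(30·326+153)/353⌉ − ⌈(29·326+153)/353⌉ = ⌈9933/353⌉ − ⌈9607/353⌉ = 29 − 28 = 1
n=30: ⌈(31·326+153)/353⌉ − ⌈(30·326+153)/353⌉ = ⌈10259/353⌉ − ⌈9933/353⌉ = 30 − 29 = 1
n=31: ⌈(32·326+153)/353⌉ − ⌈(31·326+153)/353⌉ = ⌈10585/353⌉ − ⌈10259/353⌉ = 30 − 30 = 0
n=32: ⌈(33·326+153)/353⌉ − ⌈(32·326+153)/353⌉ = ⌈10911/353⌉ − ⌈10585/353⌉ = 31 − 30 = 1
n=33: ⌈(34·326+153)/353⌉ − ⌈(33·326+153)/353⌉ = ⌈11237/353⌉ − ⌈10911/353⌉ = 32 − 31 = 1
n=34: ⌈(35·326+153)/353⌉ − ⌈(34·326+153)/353⌉ = ⌈11563/353⌉ − ⌈11237/353⌉ = 33 − 32 = 1
n=35: ⌈(36·326+153)/353⌉ − ⌈(35·326+153)/353⌉ = ⌈11889/353⌉ − ⌈11563/353⌉ = 34 − 33 = 1
n=36: ⌈(37·326+153)/353⌉ − ⌈(36·326+153)/353⌉ = ⌈12215/353⌉ − ⌈11889/353⌉ = 35 − 34 = 1
n=37: ⌈(38·326+153)/353⌉ − ⌈(37·326+153)/353⌉ = ⌈12541/353⌉ − ⌈12215/353⌉ = 36 − 35 = 1
n=38: ⌈(39·326+153)/353⌉ − ⌈(38·326+153)/353⌉ = ⌈12867/353⌉ − ⌈12541/353⌉ = 37 − 36 = 1
n=39: ⌈(40·326+153)/353⌉ − ⌈(39·326+153)/353⌉ = ⌈13193/353⌉ − ⌈12867/353⌉ = 38 − 37 = 1
n=40: ⌈(41·326+153)/353⌉ − ⌈(40·326+153)/353⌉ = ⌈13519/353⌉ − ⌈13193/353⌉ = 39 − 38 = 1
n=41: ⌈(42·326+153)/353⌉ − ⌈(41·326+153)/353⌉ = ⌈13845/353⌉ − ⌈13519/353⌉ = 40 − 39 = 1
n=42: ⌈(43·326+153)/353⌉ − ⌈(42·326+153)/353⌉ = ⌈14171/353⌉ − ⌈13845/353⌉ = 41 − 40 = 1
n=43: ⌈(44·326+153)/353⌉ − ⌈(43·326+153)/353⌉ = ⌈14497/353⌉ − ⌈14171/353⌉ = 42 − 41 = 1
n=44: ⌈(45·326+153)/353⌉ − ⌈(44·326+153)/353⌉ = ⌈14823/353⌉ − ⌈14497/353⌉ = 42 − 42 = 0


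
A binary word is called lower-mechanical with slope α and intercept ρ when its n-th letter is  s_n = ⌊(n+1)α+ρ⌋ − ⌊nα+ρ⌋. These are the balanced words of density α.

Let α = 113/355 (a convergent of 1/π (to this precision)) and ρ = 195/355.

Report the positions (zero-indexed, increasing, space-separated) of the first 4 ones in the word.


1 4 7 10

n=0: ⌊308/355⌋−⌊195/355⌋ = 0−0 = 0
n=1: ⌊421/355⌋−⌊308/355⌋ = 1−0 = 1  ← one
n=2: ⌊534/355⌋−⌊421/355⌋ = 1−1 = 0
n=3: ⌊647/355⌋−⌊534/355⌋ = 1−1 = 0
n=4: ⌊760/355⌋−⌊647/355⌋ = 2−1 = 1  ← one
n=5: ⌊873/355⌋−⌊760/355⌋ = 2−2 = 0
n=6: ⌊986/355⌋−⌊873/355⌋ = 2−2 = 0
n=7: ⌊1099/355⌋−⌊986/355⌋ = 3−2 = 1  ← one
n=8: ⌊1212/355⌋−⌊1099/355⌋ = 3−3 = 0
n=9: ⌊1325/355⌋−⌊1212/355⌋ = 3−3 = 0
n=10: ⌊1438/355⌋−⌊1325/355⌋ = 4−3 = 1  ← one
positions of the first 4 ones: 1 4 7 10


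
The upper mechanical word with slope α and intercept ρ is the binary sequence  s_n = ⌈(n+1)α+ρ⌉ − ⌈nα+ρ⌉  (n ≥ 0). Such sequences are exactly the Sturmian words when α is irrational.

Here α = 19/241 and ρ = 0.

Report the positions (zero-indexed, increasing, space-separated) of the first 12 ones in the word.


0 12 25 38 50 63 76 88 101 114 126 139

n=0: ⌈19/241⌉−⌈0/241⌉ = 1−0 = 1  ← one
n=1: ⌈38/241⌉−⌈19/241⌉ = 1−1 = 0
n=2: ⌈57/241⌉−⌈38/241⌉ = 1−1 = 0
  …
n=12: ⌈247/241⌉−⌈228/241⌉ = 2−1 = 1  ← one
n=13: ⌈266/241⌉−⌈247/241⌉ = 2−2 = 0
n=14: ⌈285/241⌉−⌈266/241⌉ = 2−2 = 0
  …
n=25: ⌈494/241⌉−⌈475/241⌉ = 3−2 = 1  ← one
n=26: ⌈513/241⌉−⌈494/241⌉ = 3−3 = 0
n=27: ⌈532/241⌉−⌈513/241⌉ = 3−3 = 0
  …
n=38: ⌈741/241⌉−⌈722/241⌉ = 4−3 = 1  ← one
n=39: ⌈760/241⌉−⌈741/241⌉ = 4−4 = 0
n=40: ⌈779/241⌉−⌈760/241⌉ = 4−4 = 0
  …
n=50: ⌈969/241⌉−⌈950/241⌉ = 5−4 = 1  ← one
n=51: ⌈988/241⌉−⌈969/241⌉ = 5−5 = 0
n=52: ⌈1007/241⌉−⌈988/241⌉ = 5−5 = 0
  …
n=63: ⌈1216/241⌉−⌈1197/241⌉ = 6−5 = 1  ← one
n=64: ⌈1235/241⌉−⌈1216/241⌉ = 6−6 = 0
n=65: ⌈1254/241⌉−⌈1235/241⌉ = 6−6 = 0
  …
n=76: ⌈1463/241⌉−⌈1444/241⌉ = 7−6 = 1  ← one
n=77: ⌈1482/241⌉−⌈1463/241⌉ = 7−7 = 0
n=78: ⌈1501/241⌉−⌈1482/241⌉ = 7−7 = 0
  …
n=88: ⌈1691/241⌉−⌈1672/241⌉ = 8−7 = 1  ← one
n=89: ⌈1710/241⌉−⌈1691/241⌉ = 8−8 = 0
n=90: ⌈1729/241⌉−⌈1710/241⌉ = 8−8 = 0
  …
n=101: ⌈1938/241⌉−⌈1919/241⌉ = 9−8 = 1  ← one
n=102: ⌈1957/241⌉−⌈1938/241⌉ = 9−9 = 0
n=103: ⌈1976/241⌉−⌈1957/241⌉ = 9−9 = 0
  …
n=114: ⌈2185/241⌉−⌈2166/241⌉ = 10−9 = 1  ← one
n=115: ⌈2204/241⌉−⌈2185/241⌉ = 10−10 = 0
n=116: ⌈2223/241⌉−⌈2204/241⌉ = 10−10 = 0
  …
n=126: ⌈2413/241⌉−⌈2394/241⌉ = 11−10 = 1  ← one
n=127: ⌈2432/241⌉−⌈2413/241⌉ = 11−11 = 0
n=128: ⌈2451/241⌉−⌈2432/241⌉ = 11−11 = 0
  …
n=139: ⌈2660/241⌉−⌈2641/241⌉ = 12−11 = 1  ← one
positions of the first 12 ones: 0 12 25 38 50 63 76 88 101 114 126 139


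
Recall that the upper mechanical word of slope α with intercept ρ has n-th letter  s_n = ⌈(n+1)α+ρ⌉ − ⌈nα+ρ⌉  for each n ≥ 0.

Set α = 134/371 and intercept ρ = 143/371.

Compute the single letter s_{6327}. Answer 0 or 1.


0

(n+1)α + ρ = (6328·134 + 143) / 371 = 848095/371
nα + ρ     = (6327·134 + 143) / 371 = 847961/371
⌈848095/371⌉ = 2286,  ⌈847961/371⌉ = 2286
s_{6327} = 2286 − 2286 = 0


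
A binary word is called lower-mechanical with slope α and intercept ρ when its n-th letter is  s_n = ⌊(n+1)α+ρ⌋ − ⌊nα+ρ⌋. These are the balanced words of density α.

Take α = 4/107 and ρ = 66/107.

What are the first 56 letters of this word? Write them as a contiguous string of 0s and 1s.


n=0: ⌊(1·4+66)/107⌋ − ⌊(0·4+66)/107⌋ = ⌊70/107⌋ − ⌊66/107⌋ = 0 − 0 = 0
n=1: ⌊(2·4+66)/107⌋ − ⌊(1·4+66)/107⌋ = ⌊74/107⌋ − ⌊70/107⌋ = 0 − 0 = 0
n=2: ⌊(3·4+66)/107⌋ − ⌊(2·4+66)/107⌋ = ⌊78/107⌋ − ⌊74/107⌋ = 0 − 0 = 0
n=3: ⌊(4·4+66)/107⌋ − ⌊(3·4+66)/107⌋ = ⌊82/107⌋ − ⌊78/107⌋ = 0 − 0 = 0
n=4: ⌊(5·4+66)/107⌋ − ⌊(4·4+66)/107⌋ = ⌊86/107⌋ − ⌊82/107⌋ = 0 − 0 = 0
n=5: ⌊(6·4+66)/107⌋ − ⌊(5·4+66)/107⌋ = ⌊90/107⌋ − ⌊86/107⌋ = 0 − 0 = 0
n=6: ⌊(7·4+66)/107⌋ − ⌊(6·4+66)/107⌋ = ⌊94/107⌋ − ⌊90/107⌋ = 0 − 0 = 0
n=7: ⌊(8·4+66)/107⌋ − ⌊(7·4+66)/107⌋ = ⌊98/107⌋ − ⌊94/107⌋ = 0 − 0 = 0
n=8: ⌊(9·4+66)/107⌋ − ⌊(8·4+66)/107⌋ = ⌊102/107⌋ − ⌊98/107⌋ = 0 − 0 = 0
n=9: ⌊(10·4+66)/107⌋ − ⌊(9·4+66)/107⌋ = ⌊106/107⌋ − ⌊102/107⌋ = 0 − 0 = 0
n=10: ⌊(11·4+66)/107⌋ − ⌊(10·4+66)/107⌋ = ⌊110/107⌋ − ⌊106/107⌋ = 1 − 0 = 1
n=11: ⌊(12·4+66)/107⌋ − ⌊(11·4+66)/107⌋ = ⌊114/107⌋ − ⌊110/107⌋ = 1 − 1 = 0
n=12: ⌊(13·4+66)/107⌋ − ⌊(12·4+66)/107⌋ = ⌊118/107⌋ − ⌊114/107⌋ = 1 − 1 = 0
n=13: ⌊(14·4+66)/107⌋ − ⌊(13·4+66)/107⌋ = ⌊122/107⌋ − ⌊118/107⌋ = 1 − 1 = 0
n=14: ⌊(15·4+66)/107⌋ − ⌊(14·4+66)/107⌋ = ⌊126/107⌋ − ⌊122/107⌋ = 1 − 1 = 0
n=15: ⌊(16·4+66)/107⌋ − ⌊(15·4+66)/107⌋ = ⌊130/107⌋ − ⌊126/107⌋ = 1 − 1 = 0
n=16: ⌊(17·4+66)/107⌋ − ⌊(16·4+66)/107⌋ = ⌊134/107⌋ − ⌊130/107⌋ = 1 − 1 = 0
n=17: ⌊(18·4+66)/107⌋ − ⌊(17·4+66)/107⌋ = ⌊138/107⌋ − ⌊134/107⌋ = 1 − 1 = 0
n=18: ⌊(19·4+66)/107⌋ − ⌊(18·4+66)/107⌋ = ⌊142/107⌋ − ⌊138/107⌋ = 1 − 1 = 0
n=19: ⌊(20·4+66)/107⌋ − ⌊(19·4+66)/107⌋ = ⌊146/107⌋ − ⌊142/107⌋ = 1 − 1 = 0
n=20: ⌊(21·4+66)/107⌋ − ⌊(20·4+66)/107⌋ = ⌊150/107⌋ − ⌊146/107⌋ = 1 − 1 = 0
n=21: ⌊(22·4+66)/107⌋ − ⌊(21·4+66)/107⌋ = ⌊154/107⌋ − ⌊150/107⌋ = 1 − 1 = 0
n=22: ⌊(23·4+66)/107⌋ − ⌊(22·4+66)/107⌋ = ⌊158/107⌋ − ⌊154/107⌋ = 1 − 1 = 0
n=23: ⌊(24·4+66)/107⌋ − ⌊(23·4+66)/107⌋ = ⌊162/107⌋ − ⌊158/107⌋ = 1 − 1 = 0
n=24: ⌊(25·4+66)/107⌋ − ⌊(24·4+66)/107⌋ = ⌊166/107⌋ − ⌊162/107⌋ = 1 − 1 = 0
n=25: ⌊(26·4+66)/107⌋ − ⌊(25·4+66)/107⌋ = ⌊170/107⌋ − ⌊166/107⌋ = 1 − 1 = 0
n=26: ⌊(27·4+66)/107⌋ − ⌊(26·4+66)/107⌋ = ⌊174/107⌋ − ⌊170/107⌋ = 1 − 1 = 0
n=27: ⌊(28·4+66)/107⌋ − ⌊(27·4+66)/107⌋ = ⌊178/107⌋ − ⌊174/107⌋ = 1 − 1 = 0
n=28: ⌊(29·4+66)/107⌋ − ⌊(28·4+66)/107⌋ = ⌊182/107⌋ − ⌊178/107⌋ = 1 − 1 = 0
n=29: ⌊(30·4+66)/107⌋ − ⌊(29·4+66)/107⌋ = ⌊186/107⌋ − ⌊182/107⌋ = 1 − 1 = 0
n=30: ⌊(31·4+66)/107⌋ − ⌊(30·4+66)/107⌋ = ⌊190/107⌋ − ⌊186/107⌋ = 1 − 1 = 0
n=31: ⌊(32·4+66)/107⌋ − ⌊(31·4+66)/107⌋ = ⌊194/107⌋ − ⌊190/107⌋ = 1 − 1 = 0
n=32: ⌊(33·4+66)/107⌋ − ⌊(32·4+66)/107⌋ = ⌊198/107⌋ − ⌊194/107⌋ = 1 − 1 = 0
n=33: ⌊(34·4+66)/107⌋ − ⌊(33·4+66)/107⌋ = ⌊202/107⌋ − ⌊198/107⌋ = 1 − 1 = 0
n=34: ⌊(35·4+66)/107⌋ − ⌊(34·4+66)/107⌋ = ⌊206/107⌋ − ⌊202/107⌋ = 1 − 1 = 0
n=35: ⌊(36·4+66)/107⌋ − ⌊(35·4+66)/107⌋ = ⌊210/107⌋ − ⌊206/107⌋ = 1 − 1 = 0
n=36: ⌊(37·4+66)/107⌋ − ⌊(36·4+66)/107⌋ = ⌊214/107⌋ − ⌊210/107⌋ = 2 − 1 = 1
n=37: ⌊(38·4+66)/107⌋ − ⌊(37·4+66)/107⌋ = ⌊218/107⌋ − ⌊214/107⌋ = 2 − 2 = 0
n=38: ⌊(39·4+66)/107⌋ − ⌊(38·4+66)/107⌋ = ⌊222/107⌋ − ⌊218/107⌋ = 2 − 2 = 0
n=39: ⌊(40·4+66)/107⌋ − ⌊(39·4+66)/107⌋ = ⌊226/107⌋ − ⌊222/107⌋ = 2 − 2 = 0
n=40: ⌊(41·4+66)/107⌋ − ⌊(40·4+66)/107⌋ = ⌊230/107⌋ − ⌊226/107⌋ = 2 − 2 = 0
n=41: ⌊(42·4+66)/107⌋ − ⌊(41·4+66)/107⌋ = ⌊234/107⌋ − ⌊230/107⌋ = 2 − 2 = 0
n=42: ⌊(43·4+66)/107⌋ − ⌊(42·4+66)/107⌋ = ⌊238/107⌋ − ⌊234/107⌋ = 2 − 2 = 0
n=43: ⌊(44·4+66)/107⌋ − ⌊(43·4+66)/107⌋ = ⌊242/107⌋ − ⌊238/107⌋ = 2 − 2 = 0
n=44: ⌊(45·4+66)/107⌋ − ⌊(44·4+66)/107⌋ = ⌊246/107⌋ − ⌊242/107⌋ = 2 − 2 = 0
n=45: ⌊(46·4+66)/107⌋ − ⌊(45·4+66)/107⌋ = ⌊250/107⌋ − ⌊246/107⌋ = 2 − 2 = 0
n=46: ⌊(47·4+66)/107⌋ − ⌊(46·4+66)/107⌋ = ⌊254/107⌋ − ⌊250/107⌋ = 2 − 2 = 0
n=47: ⌊(48·4+66)/107⌋ − ⌊(47·4+66)/107⌋ = ⌊258/107⌋ − ⌊254/107⌋ = 2 − 2 = 0
n=48: ⌊(49·4+66)/107⌋ − ⌊(48·4+66)/107⌋ = ⌊262/107⌋ − ⌊258/107⌋ = 2 − 2 = 0
n=49: ⌊(50·4+66)/107⌋ − ⌊(49·4+66)/107⌋ = ⌊266/107⌋ − ⌊262/107⌋ = 2 − 2 = 0
n=50: ⌊(51·4+66)/107⌋ − ⌊(50·4+66)/107⌋ = ⌊270/107⌋ − ⌊266/107⌋ = 2 − 2 = 0
n=51: ⌊(52·4+66)/107⌋ − ⌊(51·4+66)/107⌋ = ⌊274/107⌋ − ⌊270/107⌋ = 2 − 2 = 0
n=52: ⌊(53·4+66)/107⌋ − ⌊(52·4+66)/107⌋ = ⌊278/107⌋ − ⌊274/107⌋ = 2 − 2 = 0
n=53: ⌊(54·4+66)/107⌋ − ⌊(53·4+66)/107⌋ = ⌊282/107⌋ − ⌊278/107⌋ = 2 − 2 = 0
n=54: ⌊(55·4+66)/107⌋ − ⌊(54·4+66)/107⌋ = ⌊286/107⌋ − ⌊282/107⌋ = 2 − 2 = 0
n=55: ⌊(56·4+66)/107⌋ − ⌊(55·4+66)/107⌋ = ⌊290/107⌋ − ⌊286/107⌋ = 2 − 2 = 0

00000000001000000000000000000000000010000000000000000000
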